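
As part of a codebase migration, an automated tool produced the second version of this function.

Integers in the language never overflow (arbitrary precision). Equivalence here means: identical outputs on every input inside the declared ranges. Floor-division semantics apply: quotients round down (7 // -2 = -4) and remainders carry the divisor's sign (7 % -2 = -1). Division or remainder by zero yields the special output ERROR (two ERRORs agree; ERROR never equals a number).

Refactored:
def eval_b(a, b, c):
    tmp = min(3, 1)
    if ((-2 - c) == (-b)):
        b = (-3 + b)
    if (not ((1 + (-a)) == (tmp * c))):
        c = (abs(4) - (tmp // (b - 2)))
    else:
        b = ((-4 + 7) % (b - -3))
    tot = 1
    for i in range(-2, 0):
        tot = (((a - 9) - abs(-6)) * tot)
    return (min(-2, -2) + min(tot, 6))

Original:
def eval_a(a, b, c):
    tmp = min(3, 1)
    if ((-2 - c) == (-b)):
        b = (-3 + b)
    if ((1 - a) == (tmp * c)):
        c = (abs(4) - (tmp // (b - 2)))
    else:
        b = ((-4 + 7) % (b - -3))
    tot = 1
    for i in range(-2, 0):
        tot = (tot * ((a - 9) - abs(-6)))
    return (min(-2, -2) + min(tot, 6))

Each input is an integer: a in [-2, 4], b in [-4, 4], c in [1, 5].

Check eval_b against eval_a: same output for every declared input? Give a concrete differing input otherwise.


On input a=-2, b=-3, c=1, eval_a returns ERROR while eval_b returns 4.
verdict: not equivalent; witness: a=-2, b=-3, c=1


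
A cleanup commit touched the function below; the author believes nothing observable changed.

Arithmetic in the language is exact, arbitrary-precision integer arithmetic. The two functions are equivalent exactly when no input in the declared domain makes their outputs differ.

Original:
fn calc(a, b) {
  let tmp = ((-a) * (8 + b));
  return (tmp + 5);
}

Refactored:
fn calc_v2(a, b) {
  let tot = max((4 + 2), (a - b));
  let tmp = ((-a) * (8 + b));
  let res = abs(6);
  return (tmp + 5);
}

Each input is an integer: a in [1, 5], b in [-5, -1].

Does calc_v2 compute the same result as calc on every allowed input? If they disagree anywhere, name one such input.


Equivalent. Beyond behavior-preserving changes, the revision adds an assignment to `tot` whose value nothing reads.
Checked all 25 inputs in the declared domain: the outputs agree on every one.
Tracing a=4, b=-5: calc: tmp=-12, then returns -7 | calc_v2: tot=9, then tmp=-12, then res=6, then returns -7 — matching result -7.
verdict: equivalent


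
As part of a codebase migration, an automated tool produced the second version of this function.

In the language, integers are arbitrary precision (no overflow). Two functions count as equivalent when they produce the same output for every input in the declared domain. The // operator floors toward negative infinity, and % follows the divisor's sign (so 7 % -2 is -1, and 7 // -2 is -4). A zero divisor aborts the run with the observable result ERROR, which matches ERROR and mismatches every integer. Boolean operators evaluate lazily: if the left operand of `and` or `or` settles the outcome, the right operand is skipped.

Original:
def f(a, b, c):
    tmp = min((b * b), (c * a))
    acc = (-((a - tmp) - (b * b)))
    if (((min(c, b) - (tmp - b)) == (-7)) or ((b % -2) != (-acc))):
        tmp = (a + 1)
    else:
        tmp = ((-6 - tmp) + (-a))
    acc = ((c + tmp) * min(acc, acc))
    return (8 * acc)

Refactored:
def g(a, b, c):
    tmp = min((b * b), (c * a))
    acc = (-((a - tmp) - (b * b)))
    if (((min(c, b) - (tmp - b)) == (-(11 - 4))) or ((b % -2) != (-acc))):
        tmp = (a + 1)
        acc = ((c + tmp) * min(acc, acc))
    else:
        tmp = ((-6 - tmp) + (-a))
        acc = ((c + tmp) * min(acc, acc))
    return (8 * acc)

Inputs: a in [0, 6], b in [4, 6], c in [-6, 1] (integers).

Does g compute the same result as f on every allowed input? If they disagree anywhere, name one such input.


Reading the diff, among the changes: min/max/abs usage differs; statement counts differ; constant usage differs; arithmetic usage differs.
As a probe, take a=4, b=6, c=-3: f runs tmp=-12, then acc=20, then (((min(c, b) - (tmp - b)) == (-7)) or ((b % -2) != (-acc))) is true, then tmp=5, then acc=40, then returns 320; g runs tmp=-12, then acc=20, then (((min(c, b) - (tmp - b)) == (-(11 - 4))) or ((b % -2) != (-acc))) is true, then tmp=5, then acc=40, then returns 320; both end at 320.
Sweeping the whole domain (168 inputs) finds no disagreement.
verdict: equivalent


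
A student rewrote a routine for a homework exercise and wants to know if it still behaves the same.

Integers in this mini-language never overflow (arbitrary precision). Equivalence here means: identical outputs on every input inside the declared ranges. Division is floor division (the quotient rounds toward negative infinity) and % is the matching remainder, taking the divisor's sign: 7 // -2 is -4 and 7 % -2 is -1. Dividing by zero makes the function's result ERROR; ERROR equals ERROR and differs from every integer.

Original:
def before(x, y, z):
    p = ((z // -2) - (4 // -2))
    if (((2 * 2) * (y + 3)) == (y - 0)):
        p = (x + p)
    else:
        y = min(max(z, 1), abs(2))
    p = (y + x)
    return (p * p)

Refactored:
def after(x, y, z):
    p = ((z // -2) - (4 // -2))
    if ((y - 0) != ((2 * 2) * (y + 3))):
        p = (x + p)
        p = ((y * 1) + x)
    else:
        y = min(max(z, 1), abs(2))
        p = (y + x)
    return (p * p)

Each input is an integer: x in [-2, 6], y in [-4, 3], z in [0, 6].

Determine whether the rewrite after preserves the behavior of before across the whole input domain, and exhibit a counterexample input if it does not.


Consider the input x=-2, y=-4, z=0.
before: p = 2; (((2 * 2) * (y + 3)) == (y - 0)) -> true; p = 0; p = -6; return 36
after: p = 2; ((y - 0) != ((2 * 2) * (y + 3))) -> false; y = 1; p = -1; return 1
36 and 1 differ, so these are not the same function on this domain.
verdict: not equivalent; witness: x=-2, y=-4, z=0


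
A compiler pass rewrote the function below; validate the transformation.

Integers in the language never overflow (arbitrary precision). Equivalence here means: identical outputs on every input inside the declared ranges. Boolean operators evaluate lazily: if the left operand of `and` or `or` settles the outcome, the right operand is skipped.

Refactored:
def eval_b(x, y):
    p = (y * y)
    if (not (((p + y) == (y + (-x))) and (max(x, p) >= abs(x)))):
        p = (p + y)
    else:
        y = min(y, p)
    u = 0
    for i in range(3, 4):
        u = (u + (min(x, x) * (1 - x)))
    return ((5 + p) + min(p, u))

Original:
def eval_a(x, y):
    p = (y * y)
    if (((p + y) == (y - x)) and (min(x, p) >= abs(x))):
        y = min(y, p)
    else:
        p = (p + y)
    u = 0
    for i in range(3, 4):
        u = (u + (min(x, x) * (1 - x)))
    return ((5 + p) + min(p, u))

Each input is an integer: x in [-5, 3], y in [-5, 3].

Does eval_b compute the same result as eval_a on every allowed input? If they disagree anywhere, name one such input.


Take x=-4, y=-2.
eval_a: p := 4 | (((p + y) == (y - x)) and (min(x, p) >= abs(x))): false | p := 2 | u := 0 | iter i=3: | u := -20 | result -13
eval_b: p := 4 | (not (((p + y) == (y + (-x))) and (max(x, p) >= abs(x)))): false | y := -2 | u := 0 | iter i=3: | u := -20 | result -11
-13 vs -11 — the two versions disagree here.
verdict: not equivalent; witness: x=-4, y=-2


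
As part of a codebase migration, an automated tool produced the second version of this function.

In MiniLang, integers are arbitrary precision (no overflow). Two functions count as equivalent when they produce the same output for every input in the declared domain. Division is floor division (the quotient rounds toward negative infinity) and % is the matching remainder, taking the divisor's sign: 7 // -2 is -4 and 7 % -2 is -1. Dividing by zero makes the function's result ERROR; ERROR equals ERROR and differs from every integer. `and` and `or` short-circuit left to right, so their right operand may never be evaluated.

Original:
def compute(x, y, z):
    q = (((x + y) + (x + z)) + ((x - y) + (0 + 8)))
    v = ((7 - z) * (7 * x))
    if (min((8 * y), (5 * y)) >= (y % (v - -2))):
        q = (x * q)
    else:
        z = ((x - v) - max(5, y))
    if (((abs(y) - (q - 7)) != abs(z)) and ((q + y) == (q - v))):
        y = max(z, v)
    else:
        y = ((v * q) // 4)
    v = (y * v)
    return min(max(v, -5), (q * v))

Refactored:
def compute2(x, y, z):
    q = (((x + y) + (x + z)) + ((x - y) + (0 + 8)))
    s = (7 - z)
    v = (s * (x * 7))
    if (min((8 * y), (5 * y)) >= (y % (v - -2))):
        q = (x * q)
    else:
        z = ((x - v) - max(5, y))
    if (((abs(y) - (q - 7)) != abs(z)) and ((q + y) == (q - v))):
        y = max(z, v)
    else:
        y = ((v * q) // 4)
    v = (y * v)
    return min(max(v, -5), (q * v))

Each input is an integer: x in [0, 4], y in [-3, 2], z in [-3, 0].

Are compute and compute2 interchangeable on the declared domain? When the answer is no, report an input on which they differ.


Although local variable names differ, plus statement counts differ, 120/120 inputs agree.
verdict: equivalent


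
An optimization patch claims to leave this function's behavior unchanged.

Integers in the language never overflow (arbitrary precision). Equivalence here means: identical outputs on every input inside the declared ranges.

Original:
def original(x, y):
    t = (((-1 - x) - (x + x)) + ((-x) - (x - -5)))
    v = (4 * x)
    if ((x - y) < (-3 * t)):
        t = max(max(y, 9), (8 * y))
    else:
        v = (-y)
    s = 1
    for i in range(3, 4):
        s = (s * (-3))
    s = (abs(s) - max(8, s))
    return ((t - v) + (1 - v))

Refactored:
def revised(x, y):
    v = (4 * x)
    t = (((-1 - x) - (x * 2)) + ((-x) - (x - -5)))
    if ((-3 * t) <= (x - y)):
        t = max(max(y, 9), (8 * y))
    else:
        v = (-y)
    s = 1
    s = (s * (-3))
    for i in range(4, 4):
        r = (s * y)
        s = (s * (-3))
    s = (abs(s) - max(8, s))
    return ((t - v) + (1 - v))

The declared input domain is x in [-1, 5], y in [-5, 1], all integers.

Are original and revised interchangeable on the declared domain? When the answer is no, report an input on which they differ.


Run the pair on x=-1, y=-5.
original: t = -1; v = -4; ((x - y) < (-3 * t)) -> false; v = 5; s = 1; [i=3]; s = -3; s = -5; return -10
revised: v = -4; t = -1; ((-3 * t) <= (x - y)) -> true; t = 9; s = 1; s = -3; the i loop: no iterations; s = -5; return 18
-10 != 18, so the rewrite changes behavior.
verdict: not equivalent; witness: x=-1, y=-5


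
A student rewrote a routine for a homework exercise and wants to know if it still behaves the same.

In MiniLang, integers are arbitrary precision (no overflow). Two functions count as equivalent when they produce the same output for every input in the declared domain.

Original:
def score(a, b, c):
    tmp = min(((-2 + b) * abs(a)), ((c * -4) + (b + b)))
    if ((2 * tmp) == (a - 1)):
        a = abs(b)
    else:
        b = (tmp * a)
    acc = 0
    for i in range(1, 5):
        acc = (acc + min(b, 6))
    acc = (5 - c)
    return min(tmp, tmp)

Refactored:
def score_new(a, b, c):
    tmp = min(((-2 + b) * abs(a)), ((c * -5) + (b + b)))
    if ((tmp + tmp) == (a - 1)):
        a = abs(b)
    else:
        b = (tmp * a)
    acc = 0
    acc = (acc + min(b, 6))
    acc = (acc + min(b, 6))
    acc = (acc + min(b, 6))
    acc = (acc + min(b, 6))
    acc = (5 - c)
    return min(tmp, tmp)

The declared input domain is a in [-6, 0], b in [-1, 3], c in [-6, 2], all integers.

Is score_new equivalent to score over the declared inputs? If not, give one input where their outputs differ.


These are not equivalent — on a=-6, b=1, c=2 the outputs split (-6 vs -8).
score: tmp = -6; ((2 * tmp) == (a - 1)) -> false; b = 36; acc = 0; [i=1]; acc = 6; [i=2]; acc = 12; [i=3]; acc = 18; [i=4]; acc = 24; acc = 3; return -6
score_new: tmp = -8; ((tmp + tmp) == (a - 1)) -> false; b = 48; acc = 0; acc = 6; acc = 12; acc = 18; acc = 24; acc = 3; return -8
verdict: not equivalent; witness: a=-6, b=1, c=2


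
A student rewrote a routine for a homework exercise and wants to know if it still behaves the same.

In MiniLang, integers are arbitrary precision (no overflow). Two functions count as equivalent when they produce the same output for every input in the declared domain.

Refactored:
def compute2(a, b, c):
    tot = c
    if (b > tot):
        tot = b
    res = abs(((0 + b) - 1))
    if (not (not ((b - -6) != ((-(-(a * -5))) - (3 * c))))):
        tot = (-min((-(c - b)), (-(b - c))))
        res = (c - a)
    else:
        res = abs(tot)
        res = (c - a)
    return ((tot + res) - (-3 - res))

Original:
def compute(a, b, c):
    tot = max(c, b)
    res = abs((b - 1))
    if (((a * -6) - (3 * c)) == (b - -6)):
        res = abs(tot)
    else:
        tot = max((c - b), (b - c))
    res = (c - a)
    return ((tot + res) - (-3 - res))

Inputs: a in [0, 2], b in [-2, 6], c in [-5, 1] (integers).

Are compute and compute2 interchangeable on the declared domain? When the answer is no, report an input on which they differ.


Run the pair on a=1, b=-2, c=-3.
compute: tot becomes -2; next res becomes 3; next (((a * -6) - (3 * c)) == (b - -6)) evaluates to false; next tot becomes 1; next res becomes -4; next final value -4
compute2: tot becomes -3; next (b > tot) evaluates to true; next tot becomes -2; next res becomes 3; next (not (not ((b - -6) != ((-(-(a * -5))) - (3 * c))))) evaluates to false; next res becomes 2; next res becomes -4; next final value -7
-4 and -7 differ, so these are not the same function on this domain.
verdict: not equivalent; witness: a=1, b=-2, c=-3


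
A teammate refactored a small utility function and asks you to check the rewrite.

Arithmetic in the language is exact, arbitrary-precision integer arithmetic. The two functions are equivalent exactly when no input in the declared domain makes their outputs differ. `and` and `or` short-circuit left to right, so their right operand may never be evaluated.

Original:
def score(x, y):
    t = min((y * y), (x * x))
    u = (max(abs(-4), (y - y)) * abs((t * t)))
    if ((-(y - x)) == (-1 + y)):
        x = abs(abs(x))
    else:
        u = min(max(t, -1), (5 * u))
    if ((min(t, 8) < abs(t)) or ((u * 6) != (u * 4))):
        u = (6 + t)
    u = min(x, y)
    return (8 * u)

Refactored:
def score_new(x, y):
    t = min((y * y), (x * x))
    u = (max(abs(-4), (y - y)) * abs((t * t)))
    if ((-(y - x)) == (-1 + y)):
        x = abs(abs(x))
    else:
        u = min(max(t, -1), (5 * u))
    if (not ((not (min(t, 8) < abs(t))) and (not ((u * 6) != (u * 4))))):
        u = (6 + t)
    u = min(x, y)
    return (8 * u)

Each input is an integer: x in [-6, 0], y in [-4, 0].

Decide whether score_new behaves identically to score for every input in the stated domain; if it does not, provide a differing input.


Equivalent — the differences include boolean connective usage differs, yet no declared input distinguishes the two.
Spot check at x=0, y=-4 — score: t becomes 0; next u becomes 0; next ((-(y - x)) == (-1 + y)) evaluates to false; next u becomes 0; next ((min(t, 8) < abs(t)) or ((u * 6) != (u * 4))) evaluates to false; next u becomes -4; next final value -32. score_new: t becomes 0; next u becomes 0; next ((-(y - x)) == (-1 + y)) evaluates to false; next u becomes 0; next (not ((not (min(t, 8) < abs(t))) and (not ((u * 6) != (u * 4))))) evaluates to false; next u becomes -4; next final value -32. Both give -32.
Checked all 35 inputs in the declared domain: the outputs agree on every one.
verdict: equivalent


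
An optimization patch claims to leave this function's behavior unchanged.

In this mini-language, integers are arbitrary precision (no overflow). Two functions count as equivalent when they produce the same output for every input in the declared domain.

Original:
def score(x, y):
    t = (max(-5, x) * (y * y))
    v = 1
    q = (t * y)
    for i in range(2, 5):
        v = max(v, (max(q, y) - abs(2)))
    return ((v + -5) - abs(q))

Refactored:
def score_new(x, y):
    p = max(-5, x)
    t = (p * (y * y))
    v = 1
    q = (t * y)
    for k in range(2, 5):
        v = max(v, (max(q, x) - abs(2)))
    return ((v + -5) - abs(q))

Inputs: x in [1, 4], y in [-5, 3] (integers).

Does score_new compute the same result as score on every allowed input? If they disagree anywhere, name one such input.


x=4, y=-5 yields -504 from score but -503 from score_new.
verdict: not equivalent; witness: x=4, y=-5


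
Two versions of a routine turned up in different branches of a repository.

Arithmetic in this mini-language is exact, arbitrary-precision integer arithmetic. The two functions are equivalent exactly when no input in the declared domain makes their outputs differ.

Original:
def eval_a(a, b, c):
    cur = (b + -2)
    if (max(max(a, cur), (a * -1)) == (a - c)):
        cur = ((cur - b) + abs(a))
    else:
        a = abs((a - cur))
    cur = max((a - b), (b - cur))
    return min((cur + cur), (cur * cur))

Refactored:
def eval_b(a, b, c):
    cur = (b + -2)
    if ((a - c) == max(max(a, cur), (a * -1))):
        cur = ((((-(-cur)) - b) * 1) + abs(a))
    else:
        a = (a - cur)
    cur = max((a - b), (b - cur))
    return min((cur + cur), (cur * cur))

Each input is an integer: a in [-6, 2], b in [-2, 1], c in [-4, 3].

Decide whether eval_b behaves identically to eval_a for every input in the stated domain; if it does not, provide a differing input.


These are not equivalent — on a=-6, b=-2, c=-4 the outputs split (8 vs 4).
eval_a: cur becomes -4; next (max(max(a, cur), (a * -1)) == (a - c)) evaluates to false; next a becomes 2; next cur becomes 4; next final value 8
eval_b: cur becomes -4; next ((a - c) == max(max(a, cur), (a * -1))) evaluates to false; next a becomes -2; next cur becomes 2; next final value 4
verdict: not equivalent; witness: a=-6, b=-2, c=-4


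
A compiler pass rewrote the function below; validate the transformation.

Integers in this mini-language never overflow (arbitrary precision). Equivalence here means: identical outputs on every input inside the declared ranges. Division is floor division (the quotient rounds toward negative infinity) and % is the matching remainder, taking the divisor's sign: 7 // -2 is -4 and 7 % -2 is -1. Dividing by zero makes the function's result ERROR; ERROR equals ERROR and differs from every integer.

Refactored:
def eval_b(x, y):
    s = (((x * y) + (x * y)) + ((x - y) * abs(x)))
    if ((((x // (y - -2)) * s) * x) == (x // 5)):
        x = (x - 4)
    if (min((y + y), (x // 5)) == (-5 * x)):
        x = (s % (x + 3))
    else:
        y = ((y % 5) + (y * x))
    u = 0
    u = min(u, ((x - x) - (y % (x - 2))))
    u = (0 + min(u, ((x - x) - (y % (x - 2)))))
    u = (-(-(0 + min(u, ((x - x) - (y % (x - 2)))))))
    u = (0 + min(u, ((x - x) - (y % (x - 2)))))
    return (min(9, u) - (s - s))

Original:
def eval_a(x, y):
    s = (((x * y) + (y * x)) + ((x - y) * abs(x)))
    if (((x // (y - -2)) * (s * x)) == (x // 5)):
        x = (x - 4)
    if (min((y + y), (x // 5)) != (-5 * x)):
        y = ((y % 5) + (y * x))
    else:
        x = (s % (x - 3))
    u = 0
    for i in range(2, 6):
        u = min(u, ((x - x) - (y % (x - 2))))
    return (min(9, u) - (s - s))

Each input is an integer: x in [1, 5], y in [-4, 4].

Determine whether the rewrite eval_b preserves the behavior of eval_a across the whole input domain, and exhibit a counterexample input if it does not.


Try x=4, y=4.
eval_a: s := 32 | (((x // (y - -2)) * (s * x)) == (x // 5)): true | x := 0 | (min((y + y), (x // 5)) != (-5 * x)): false | x := -1 | u := 0 | iter i=2: | u := 0 | iter i=3: | u := 0 | iter i=4: | u := 0 | iter i=5: | u := 0 | result 0
eval_b: s := 32 | ((((x // (y - -2)) * s) * x) == (x // 5)): true | x := 0 | (min((y + y), (x // 5)) == (-5 * x)): true | x := 2 | u := 0 | divide-by-zero, output ERROR
0 against ERROR: the behavior changed.
verdict: not equivalent; witness: x=4, y=4


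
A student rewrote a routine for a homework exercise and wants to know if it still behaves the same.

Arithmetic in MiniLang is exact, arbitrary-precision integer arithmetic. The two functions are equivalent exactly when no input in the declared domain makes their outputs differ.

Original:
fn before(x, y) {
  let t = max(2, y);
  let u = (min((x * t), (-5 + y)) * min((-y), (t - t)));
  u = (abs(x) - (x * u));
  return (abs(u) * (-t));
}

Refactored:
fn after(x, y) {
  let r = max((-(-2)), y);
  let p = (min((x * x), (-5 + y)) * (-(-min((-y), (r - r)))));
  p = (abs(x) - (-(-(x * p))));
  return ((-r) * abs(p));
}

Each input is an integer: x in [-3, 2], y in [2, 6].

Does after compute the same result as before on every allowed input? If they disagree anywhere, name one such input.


Input x=-3, y=2: -78 from before versus -42 from after.
verdict: not equivalent; witness: x=-3, y=2


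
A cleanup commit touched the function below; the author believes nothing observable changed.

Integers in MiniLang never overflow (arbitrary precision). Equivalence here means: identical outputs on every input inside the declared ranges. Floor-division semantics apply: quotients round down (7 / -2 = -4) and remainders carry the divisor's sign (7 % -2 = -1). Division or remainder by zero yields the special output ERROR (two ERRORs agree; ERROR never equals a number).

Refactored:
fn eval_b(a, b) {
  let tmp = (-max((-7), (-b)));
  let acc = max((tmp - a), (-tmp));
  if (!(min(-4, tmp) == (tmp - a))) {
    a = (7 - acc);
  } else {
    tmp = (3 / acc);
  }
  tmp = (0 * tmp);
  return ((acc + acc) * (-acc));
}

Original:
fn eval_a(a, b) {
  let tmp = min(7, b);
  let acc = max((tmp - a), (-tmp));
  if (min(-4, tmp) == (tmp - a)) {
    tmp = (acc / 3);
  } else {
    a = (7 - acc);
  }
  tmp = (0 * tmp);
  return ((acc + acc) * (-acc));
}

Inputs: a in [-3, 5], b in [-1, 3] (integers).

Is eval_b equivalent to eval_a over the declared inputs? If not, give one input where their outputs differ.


These are not equivalent — on a=4, b=0 the outputs split (0 vs ERROR).
eval_a: tmp becomes 0; next acc becomes 0; next (min(-4, tmp) == (tmp - a)) evaluates to true; next tmp becomes 0; next tmp becomes 0; next final value 0
eval_b: tmp becomes 0; next acc becomes 0; next (!(min(-4, tmp) == (tmp - a))) evaluates to false; next hits division by zero so the output is ERROR
verdict: not equivalent; witness: a=4, b=0


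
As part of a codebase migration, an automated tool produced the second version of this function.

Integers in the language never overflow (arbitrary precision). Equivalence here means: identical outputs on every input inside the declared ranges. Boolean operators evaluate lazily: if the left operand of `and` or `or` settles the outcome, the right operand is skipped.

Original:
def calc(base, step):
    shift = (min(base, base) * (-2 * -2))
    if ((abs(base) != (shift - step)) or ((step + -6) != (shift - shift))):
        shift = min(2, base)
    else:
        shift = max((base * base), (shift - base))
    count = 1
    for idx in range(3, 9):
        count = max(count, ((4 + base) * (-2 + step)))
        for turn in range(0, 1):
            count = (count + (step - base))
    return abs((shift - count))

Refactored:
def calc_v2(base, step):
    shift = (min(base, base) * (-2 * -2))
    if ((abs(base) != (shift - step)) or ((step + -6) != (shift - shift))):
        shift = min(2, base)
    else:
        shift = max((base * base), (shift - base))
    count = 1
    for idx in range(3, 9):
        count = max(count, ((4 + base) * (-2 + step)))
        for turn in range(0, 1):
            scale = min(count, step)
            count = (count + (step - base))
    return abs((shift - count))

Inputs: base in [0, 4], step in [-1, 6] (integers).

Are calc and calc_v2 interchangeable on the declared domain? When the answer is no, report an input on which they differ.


Although local variable names differ; and statement counts differ; and min/max/abs usage differs, 40/40 inputs agree.
verdict: equivalent


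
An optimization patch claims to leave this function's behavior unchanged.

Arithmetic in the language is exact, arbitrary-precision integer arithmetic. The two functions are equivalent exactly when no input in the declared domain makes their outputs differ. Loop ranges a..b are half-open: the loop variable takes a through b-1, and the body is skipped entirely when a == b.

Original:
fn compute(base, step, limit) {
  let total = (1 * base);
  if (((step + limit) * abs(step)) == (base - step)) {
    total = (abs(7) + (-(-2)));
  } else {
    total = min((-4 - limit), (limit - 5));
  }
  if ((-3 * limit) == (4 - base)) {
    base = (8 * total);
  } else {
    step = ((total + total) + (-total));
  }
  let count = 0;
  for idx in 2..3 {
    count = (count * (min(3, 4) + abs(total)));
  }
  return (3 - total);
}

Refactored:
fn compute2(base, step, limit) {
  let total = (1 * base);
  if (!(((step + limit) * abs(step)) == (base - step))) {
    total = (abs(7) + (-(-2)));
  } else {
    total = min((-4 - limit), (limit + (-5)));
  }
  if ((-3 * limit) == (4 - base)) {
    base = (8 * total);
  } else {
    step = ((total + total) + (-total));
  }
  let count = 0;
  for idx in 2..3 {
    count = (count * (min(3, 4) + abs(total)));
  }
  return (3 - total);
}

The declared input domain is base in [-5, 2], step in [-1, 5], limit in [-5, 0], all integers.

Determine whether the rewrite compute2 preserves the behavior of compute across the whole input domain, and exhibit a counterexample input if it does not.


Try base=-5, step=-1, limit=-5.
compute: total := -5 | (((step + limit) * abs(step)) == (base - step)): false | total := -10 | ((-3 * limit) == (4 - base)): false | step := -10 | count := 0 | iter idx=2: | count := 0 | result 13
compute2: total := -5 | (!(((step + limit) * abs(step)) == (base - step))): true | total := 9 | ((-3 * limit) == (4 - base)): false | step := 9 | count := 0 | iter idx=2: | count := 0 | result -6
13 against -6: the behavior changed.
verdict: not equivalent; witness: base=-5, step=-1, limit=-5


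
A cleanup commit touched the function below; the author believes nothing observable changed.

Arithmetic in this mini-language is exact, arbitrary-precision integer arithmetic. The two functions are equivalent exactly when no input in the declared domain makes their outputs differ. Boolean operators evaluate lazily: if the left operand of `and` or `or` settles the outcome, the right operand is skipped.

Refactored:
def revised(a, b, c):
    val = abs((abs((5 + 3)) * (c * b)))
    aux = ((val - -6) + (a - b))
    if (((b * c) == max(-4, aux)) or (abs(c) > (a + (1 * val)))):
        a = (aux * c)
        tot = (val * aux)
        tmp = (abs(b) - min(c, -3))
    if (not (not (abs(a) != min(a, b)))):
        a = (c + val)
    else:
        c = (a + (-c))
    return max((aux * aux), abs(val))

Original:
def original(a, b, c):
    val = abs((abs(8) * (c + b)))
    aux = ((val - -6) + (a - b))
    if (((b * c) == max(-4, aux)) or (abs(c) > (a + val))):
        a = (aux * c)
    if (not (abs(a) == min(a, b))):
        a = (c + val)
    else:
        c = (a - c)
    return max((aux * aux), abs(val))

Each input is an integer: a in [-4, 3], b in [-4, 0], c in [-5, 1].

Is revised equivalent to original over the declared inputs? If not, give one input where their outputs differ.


The rewrite breaks on a=-4, b=-4, c=-5, where the results are 6084 and 27556.
original: val := 72 | aux := 78 | (((b * c) == max(-4, aux)) or (abs(c) > (a + val))): false | (not (abs(a) == min(a, b))): true | a := 67 | result 6084
revised: val := 160 | aux := 166 | (((b * c) == max(-4, aux)) or (abs(c) > (a + (1 * val)))): false | (not (not (abs(a) != min(a, b)))): true | a := 155 | result 27556
verdict: not equivalent; witness: a=-4, b=-4, c=-5


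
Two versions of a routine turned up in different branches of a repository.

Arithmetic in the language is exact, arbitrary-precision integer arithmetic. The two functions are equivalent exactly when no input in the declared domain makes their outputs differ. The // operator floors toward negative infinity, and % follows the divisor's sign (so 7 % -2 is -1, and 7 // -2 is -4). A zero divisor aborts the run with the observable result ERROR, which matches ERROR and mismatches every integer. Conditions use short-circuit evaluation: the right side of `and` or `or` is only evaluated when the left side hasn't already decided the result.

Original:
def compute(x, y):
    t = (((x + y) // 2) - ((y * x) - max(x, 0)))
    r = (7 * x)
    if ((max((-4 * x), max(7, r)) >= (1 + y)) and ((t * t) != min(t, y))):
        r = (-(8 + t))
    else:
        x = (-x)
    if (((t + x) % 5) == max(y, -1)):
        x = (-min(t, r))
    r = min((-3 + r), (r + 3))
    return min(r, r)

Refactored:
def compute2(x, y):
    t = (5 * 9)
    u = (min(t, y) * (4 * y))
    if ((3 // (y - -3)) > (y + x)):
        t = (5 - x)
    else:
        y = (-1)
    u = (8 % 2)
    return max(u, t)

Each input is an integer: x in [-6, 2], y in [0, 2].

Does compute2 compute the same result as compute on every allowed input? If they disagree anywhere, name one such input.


Not equivalent: x=-6, y=0 separates them (-8 vs 11).
compute: t := -3 | r := -42 | ((max((-4 * x), max(7, r)) >= (1 + y)) and ((t * t) != min(t, y))): true | r := -5 | (((t + x) % 5) == max(y, -1)): false | r := -8 | result -8
compute2: t := 45 | u := 0 | ((3 // (y - -3)) > (y + x)): true | t := 11 | u := 0 | result 11
verdict: not equivalent; witness: x=-6, y=0


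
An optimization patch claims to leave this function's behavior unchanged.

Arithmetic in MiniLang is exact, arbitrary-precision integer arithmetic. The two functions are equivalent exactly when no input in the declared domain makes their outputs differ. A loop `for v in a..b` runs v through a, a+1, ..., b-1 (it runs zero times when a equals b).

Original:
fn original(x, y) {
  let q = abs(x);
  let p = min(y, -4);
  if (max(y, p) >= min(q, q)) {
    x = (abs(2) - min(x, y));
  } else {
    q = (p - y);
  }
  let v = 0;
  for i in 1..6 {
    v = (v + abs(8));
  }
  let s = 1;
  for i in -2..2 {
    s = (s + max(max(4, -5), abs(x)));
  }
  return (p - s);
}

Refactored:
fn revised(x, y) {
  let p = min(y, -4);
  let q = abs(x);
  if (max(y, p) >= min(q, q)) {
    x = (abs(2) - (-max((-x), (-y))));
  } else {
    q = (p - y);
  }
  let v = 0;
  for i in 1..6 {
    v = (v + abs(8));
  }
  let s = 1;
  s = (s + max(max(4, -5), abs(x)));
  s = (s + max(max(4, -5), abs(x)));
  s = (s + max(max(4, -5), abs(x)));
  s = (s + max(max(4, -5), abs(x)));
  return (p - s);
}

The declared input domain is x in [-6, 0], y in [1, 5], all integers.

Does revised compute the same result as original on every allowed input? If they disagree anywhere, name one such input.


Changes here: loop structure differs, and constant usage differs, and statement counts differ, and arithmetic usage differs, and min/max/abs usage differs; the full 35-point sweep finds no disagreement.
verdict: equivalent


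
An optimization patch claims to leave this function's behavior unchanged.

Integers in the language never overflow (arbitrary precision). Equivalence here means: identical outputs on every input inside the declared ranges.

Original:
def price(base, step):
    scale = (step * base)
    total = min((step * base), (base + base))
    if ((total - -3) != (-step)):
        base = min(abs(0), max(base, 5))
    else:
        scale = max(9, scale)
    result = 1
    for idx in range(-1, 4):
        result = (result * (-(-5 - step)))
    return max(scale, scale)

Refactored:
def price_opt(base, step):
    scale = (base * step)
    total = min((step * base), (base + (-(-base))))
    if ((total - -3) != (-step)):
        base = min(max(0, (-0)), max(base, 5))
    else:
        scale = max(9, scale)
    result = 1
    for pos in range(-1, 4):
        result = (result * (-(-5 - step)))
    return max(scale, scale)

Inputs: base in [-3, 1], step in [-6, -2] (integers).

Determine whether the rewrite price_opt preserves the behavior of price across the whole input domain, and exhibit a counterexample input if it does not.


The two are interchangeable: local variable names differ, plus min/max/abs usage differs, plus constant usage differs, and every declared input agrees.
One worked example (base=0, step=-6) — price: scale = 0; total = 0; ((total - -3) != (-step)) -> true; base = 0; result = 1; [idx=-1]; result = -1; [idx=0]; result = 1; [idx=1]; result = -1; [idx=2]; result = 1; [idx=3]; result = -1; return 0; price_opt: scale = 0; total = 0; ((total - -3) != (-step)) -> true; base = 0; result = 1; [pos=-1]; result = -1; [pos=0]; result = 1; [pos=1]; result = -1; [pos=2]; result = 1; [pos=3]; result = -1; return 0; agreement on 0.
Across all 25 domain points the two functions coincide.
verdict: equivalent


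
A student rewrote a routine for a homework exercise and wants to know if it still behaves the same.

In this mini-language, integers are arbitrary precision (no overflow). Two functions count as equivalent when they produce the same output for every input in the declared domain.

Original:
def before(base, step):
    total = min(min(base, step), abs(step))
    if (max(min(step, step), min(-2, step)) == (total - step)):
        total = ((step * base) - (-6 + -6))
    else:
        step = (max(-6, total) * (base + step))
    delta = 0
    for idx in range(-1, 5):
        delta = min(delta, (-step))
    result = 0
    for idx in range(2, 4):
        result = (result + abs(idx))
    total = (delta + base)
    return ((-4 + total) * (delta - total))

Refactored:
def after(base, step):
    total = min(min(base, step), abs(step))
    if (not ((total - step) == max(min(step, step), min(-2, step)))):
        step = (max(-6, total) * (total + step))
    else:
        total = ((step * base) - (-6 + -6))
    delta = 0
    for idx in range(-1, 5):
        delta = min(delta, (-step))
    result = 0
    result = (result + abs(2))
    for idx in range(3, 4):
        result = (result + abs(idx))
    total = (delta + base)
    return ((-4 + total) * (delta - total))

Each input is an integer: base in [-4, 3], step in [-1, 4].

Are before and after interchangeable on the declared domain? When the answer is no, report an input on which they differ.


Not equivalent: base=1, step=-1 separates them (3 vs 5).
before: total becomes -1; next (max(min(step, step), min(-2, step)) == (total - step)) evaluates to false; next step becomes 0; next delta becomes 0; next at idx=-1:; next delta becomes 0; next at idx=0:; next delta becomes 0; next at idx=1:; next delta becomes 0; next at idx=2:; next delta becomes 0; next at idx=3:; next delta becomes 0; next at idx=4:; next delta becomes 0; next result becomes 0; next at idx=2:; next result becomes 2; next at idx=3:; next result becomes 5; next total becomes 1; next final value 3
after: total becomes -1; next (not ((total - step) == max(min(step, step), min(-2, step)))) evaluates to true; next step becomes 2; next delta becomes 0; next at idx=-1:; next delta becomes -2; next at idx=0:; next delta becomes -2; next at idx=1:; next delta becomes -2; next at idx=2:; next delta becomes -2; next at idx=3:; next delta becomes -2; next at idx=4:; next delta becomes -2; next result becomes 0; next result becomes 2; next at idx=3:; next result becomes 5; next total becomes -1; next final value 5
verdict: not equivalent; witness: base=1, step=-1


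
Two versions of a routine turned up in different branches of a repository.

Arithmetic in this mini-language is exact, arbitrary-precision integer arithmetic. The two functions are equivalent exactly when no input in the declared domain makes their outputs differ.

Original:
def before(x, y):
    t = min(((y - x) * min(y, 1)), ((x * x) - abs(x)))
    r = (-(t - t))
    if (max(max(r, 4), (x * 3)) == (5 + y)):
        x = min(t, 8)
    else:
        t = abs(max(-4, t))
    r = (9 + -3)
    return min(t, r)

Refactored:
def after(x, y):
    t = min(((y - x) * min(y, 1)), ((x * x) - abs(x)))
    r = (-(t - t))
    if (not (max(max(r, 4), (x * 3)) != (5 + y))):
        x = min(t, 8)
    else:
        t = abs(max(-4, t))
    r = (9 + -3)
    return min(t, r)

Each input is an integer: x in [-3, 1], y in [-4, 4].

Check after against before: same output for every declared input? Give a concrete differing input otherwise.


Changes here: boolean connective usage differs; comparison usage differs; the full 45-point sweep finds no disagreement.
verdict: equivalent


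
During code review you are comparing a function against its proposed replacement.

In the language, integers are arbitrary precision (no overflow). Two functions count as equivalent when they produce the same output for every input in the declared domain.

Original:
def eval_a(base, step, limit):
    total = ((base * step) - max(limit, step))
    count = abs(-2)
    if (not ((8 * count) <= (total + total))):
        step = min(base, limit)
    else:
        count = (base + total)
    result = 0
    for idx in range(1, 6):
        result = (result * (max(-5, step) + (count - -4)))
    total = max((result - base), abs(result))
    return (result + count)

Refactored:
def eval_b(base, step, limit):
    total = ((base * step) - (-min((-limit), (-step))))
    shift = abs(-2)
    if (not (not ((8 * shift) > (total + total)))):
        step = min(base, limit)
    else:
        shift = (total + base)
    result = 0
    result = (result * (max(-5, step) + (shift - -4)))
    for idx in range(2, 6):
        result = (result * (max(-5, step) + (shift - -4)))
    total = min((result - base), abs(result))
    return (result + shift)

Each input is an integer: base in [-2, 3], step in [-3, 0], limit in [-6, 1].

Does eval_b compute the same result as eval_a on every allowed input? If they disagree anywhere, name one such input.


Equivalent. The edit looks behavioral (`max((result - base), abs(result))` became `min((result - base), abs(result))`), but over these ranges it never changes the outcome.
Across all 192 domain points the two functions coincide.
Spot check at base=-1, step=-3, limit=-3 — eval_a: total becomes 6; next count becomes 2; next (not ((8 * count) <= (total + total))) evaluates to true; next step becomes -3; next result becomes 0; next at idx=1:; next result becomes 0; next at idx=2:; next result becomes 0; next at idx=3:; next result becomes 0; next at idx=4:; next result becomes 0; next at idx=5:; next result becomes 0; next total becomes 1; next final value 2. eval_b: total becomes 6; next shift becomes 2; next (not (not ((8 * shift) > (total + total)))) evaluates to true; next step becomes -3; next result becomes 0; next result becomes 0; next at idx=2:; next result becomes 0; next at idx=3:; next result becomes 0; next at idx=4:; next result becomes 0; next at idx=5:; next result becomes 0; next total becomes 0; next final value 2. Both give 2.
verdict: equivalent


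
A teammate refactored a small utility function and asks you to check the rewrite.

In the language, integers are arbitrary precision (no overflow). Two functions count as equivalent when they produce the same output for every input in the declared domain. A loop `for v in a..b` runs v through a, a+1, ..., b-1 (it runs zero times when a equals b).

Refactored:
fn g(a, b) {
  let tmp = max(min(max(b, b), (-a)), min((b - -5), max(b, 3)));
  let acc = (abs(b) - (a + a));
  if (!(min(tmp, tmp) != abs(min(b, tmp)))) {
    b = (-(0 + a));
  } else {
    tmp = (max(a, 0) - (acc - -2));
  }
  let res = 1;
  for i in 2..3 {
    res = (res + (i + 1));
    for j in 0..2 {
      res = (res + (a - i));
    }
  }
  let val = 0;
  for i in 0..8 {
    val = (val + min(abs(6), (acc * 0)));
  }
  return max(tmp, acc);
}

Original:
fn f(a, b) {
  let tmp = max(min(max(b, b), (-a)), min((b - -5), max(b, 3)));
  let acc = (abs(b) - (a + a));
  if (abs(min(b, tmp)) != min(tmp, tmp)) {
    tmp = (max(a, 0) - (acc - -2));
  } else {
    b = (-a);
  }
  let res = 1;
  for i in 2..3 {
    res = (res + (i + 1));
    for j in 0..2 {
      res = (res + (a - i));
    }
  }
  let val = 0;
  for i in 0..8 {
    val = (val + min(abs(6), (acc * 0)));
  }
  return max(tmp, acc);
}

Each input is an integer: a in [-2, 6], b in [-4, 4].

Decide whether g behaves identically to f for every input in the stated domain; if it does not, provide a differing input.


Reading the diff, among the changes: boolean connective usage differs, constant usage differs, arithmetic usage differs.
As a probe, take a=4, b=3: f runs tmp := 3 | acc := -5 | (abs(min(b, tmp)) != min(tmp, tmp)): false | b := -4 | res := 1 | iter i=2: | res := 4 | iter j=0: | res := 6 | iter j=1: | res := 8 | val := 0 | iter i=0: | val := 0 | iter i=1: | val := 0 | iter i=2: | val := 0 | iter i=3: | val := 0 | iter i=4: | val := 0 | iter i=5: | val := 0 | iter i=6: | val := 0 | iter i=7: | val := 0 | result 3; g runs tmp := 3 | acc := -5 | (!(min(tmp, tmp) != abs(min(b, tmp)))): true | b := -4 | res := 1 | iter i=2: | res := 4 | iter j=0: | res := 6 | iter j=1: | res := 8 | val := 0 | iter i=0: | val := 0 | iter i=1: | val := 0 | iter i=2: | val := 0 | iter i=3: | val := 0 | iter i=4: | val := 0 | iter i=5: | val := 0 | iter i=6: | val := 0 | iter i=7: | val := 0 | result 3; both end at 3.
Sweeping the whole domain (81 inputs) finds no disagreement.
verdict: equivalent
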